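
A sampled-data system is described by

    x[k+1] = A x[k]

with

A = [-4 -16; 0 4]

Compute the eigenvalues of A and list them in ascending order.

det(zI - A) = z^2 - (tr A)z + det A, with tr A = (-4) + 4 = 0 and det A = (-4)·4 - (-16)·0 = -16 - 0 = -16.
So p(z) = det(zI - A) = z^2 - 16.
Factor z^2 - 16: two numbers with sum 0 and product -16 are 4 and -4, so z^2 - 16 = (z - 4)(z + 4).
Hence p(z) = (z - 4) (z + 4), with roots -4, 4.

-4, 4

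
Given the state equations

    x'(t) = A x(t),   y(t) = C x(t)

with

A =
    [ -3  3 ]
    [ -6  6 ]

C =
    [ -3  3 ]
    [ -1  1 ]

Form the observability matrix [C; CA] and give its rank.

1

CA = [[-9, 9], [-3, 3]]
Observability matrix O = [C; CA] = [[-3, 3], [-1, 1], [-9, 9], [-3, 3]]
Every row of O is a scalar multiple of row 1 = [-3, 3] (multipliers 1, 1/3, 3, 1), so the rows span a one-dimensional space.
O ≠ 0, hence rank(O) = 1.
rank(O) = 1 < n = 2, so the pair (A, C) is not completely observable.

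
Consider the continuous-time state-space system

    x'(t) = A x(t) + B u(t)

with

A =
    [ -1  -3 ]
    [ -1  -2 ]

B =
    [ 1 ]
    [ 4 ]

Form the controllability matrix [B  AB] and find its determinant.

43

AB = [[-13], [-9]]
Controllability matrix C = [B  AB] = [[1, -13], [4, -9]]
det(C) = 1·(-9) - (-13)·4 = -9 - (-52) = 43
Since det(C) ≠ 0, rank(C) = 2 and the system is completely controllable.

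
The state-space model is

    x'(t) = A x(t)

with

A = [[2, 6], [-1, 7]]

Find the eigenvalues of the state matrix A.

det(sI - A) = s^2 - (tr A)s + det A, with tr A = 2 + 7 = 9 and det A = 2·7 - 6·(-1) = 14 - (-6) = 20.
So p(s) = det(sI - A) = s^2 - 9s + 20.
Factor s^2 - 9s + 20: two numbers with sum 9 and product 20 are 5 and 4, so s^2 - 9s + 20 = (s - 5)(s - 4).
Hence p(s) = (s - 5) (s - 4), with roots 4, 5.
At least one eigenvalue has non-negative real part, so the system is not asymptotically stable.

4, 5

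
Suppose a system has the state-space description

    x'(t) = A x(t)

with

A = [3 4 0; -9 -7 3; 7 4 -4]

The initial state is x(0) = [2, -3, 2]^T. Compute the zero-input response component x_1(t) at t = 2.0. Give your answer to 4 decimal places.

det(sI - A) = s^3 - (tr A)s^2 + (M11 + M22 + M33)s - det A, where Mii is the 2×2 principal minor of A obtained by deleting row i and column i.
tr A = 3 + (-7) + (-4) = -8; M11 = (-7)·(-4) - 3·4 = 28 - 12 = 16; M22 = 3·(-4) - 0·7 = -12 - 0 = -12; M33 = 3·(-7) - 4·(-9) = -21 - (-36) = 15; sum of minors = 19.
det A = 3·((-7)·(-4) - 3·4) - 4·((-9)·(-4) - 3·7) + 0·((-9)·4 - (-7)·7) = 3·16 - 4·15 + 0·13 = -12.
So p(s) = det(sI - A) = s^3 + 8s^2 + 19s + 12.
Rational-root test: any integer root divides 12. Testing small divisors, s = -1 works: p(-1) = -1 + 8 + (-19) + 12 = 0, so (s + 1) is a factor.
Dividing, p(s) = (s + 1)(s^2 + 7s + 12).
Factor s^2 + 7s + 12: two numbers with sum -7 and product 12 are -3 and -4, so s^2 + 7s + 12 = (s + 3)(s + 4).
Hence p(s) = (s + 1) (s + 3) (s + 4), with roots -4, -3, -1.
The eigenvalues -4, -3, -1 are distinct and real, so A is diagonalisable and x(t) = e^{At} x(0) = V diag(e^{λ_i t}) V^{-1} x(0), where the columns of V are the eigenvectors.
λ = -4: A - (-4)I = [[7, 4, 0], [-9, -3, 3], [7, 4, 0]]. v must be orthogonal to every row; (row 1) × (row 2) = [12, -21, 15], so take v_1 = [-4, 7, -5]^T.
λ = -3: A - (-3)I = [[6, 4, 0], [-9, -4, 3], [7, 4, -1]]. v must be orthogonal to every row; (row 1) × (row 2) = [12, -18, 12], so take v_2 = [-2, 3, -2]^T.
λ = -1: A - (-1)I = [[4, 4, 0], [-9, -6, 3], [7, 4, -3]]. v must be orthogonal to every row; (row 1) × (row 2) = [12, -12, 12], so take v_3 = [1, -1, 1]^T.
V = [v_1 v_2 v_3] = [[-4, -2, 1], [7, 3, -1], [-5, -2, 1]] has det V = 1, so V^{-1} = adj(V)/det V = [[1, 0, -1], [-2, 1, 3], [1, 2, 2]].
Modal coordinates z(0) = V^{-1} x(0): 1·2 + 0·(-3) + (-1)·2 = 0; (-2)·2 + 1·(-3) + 3·2 = -1; 1·2 + 2·(-3) + 2·2 = 0; so z(0) = [0, -1, 0]^T.
x_1(t) = Σ_i (v_i)_1 · z_i(0) · e^{λ_i t} (row 1 of V times the modal terms).
x_1(2.0) = (-4)·0·e^{-4·2.0} + (-2)·(-1)·e^{-3·2.0} + 1·0·e^{-1·2.0} = 0·0.000335 + 2·0.002479 + 0·0.135335 = 0.0050.

0.0050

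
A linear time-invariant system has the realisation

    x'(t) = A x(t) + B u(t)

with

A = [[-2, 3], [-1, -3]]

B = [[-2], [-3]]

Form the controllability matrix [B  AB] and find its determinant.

AB = [[-5], [11]]
Controllability matrix C = [B  AB] = [[-2, -5], [-3, 11]]
det(C) = (-2)·11 - (-5)·(-3) = -22 - 15 = -37
Since det(C) ≠ 0, rank(C) = 2 and the system is completely controllable.

-37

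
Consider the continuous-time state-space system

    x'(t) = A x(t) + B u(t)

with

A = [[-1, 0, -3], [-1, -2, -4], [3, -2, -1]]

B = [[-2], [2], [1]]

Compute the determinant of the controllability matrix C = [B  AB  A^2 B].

-1575

AB = [[-1], [-6], [-11]]
A^2B = [[34], [57], [20]]
Controllability matrix C = [B  AB  A^2B] = [[-2, -1, 34], [2, -6, 57], [1, -11, 20]]
Expanding along the first row, det(C) = (-2)·((-6)·20 - 57·(-11)) - (-1)·(2·20 - 57·1) + 34·(2·(-11) - (-6)·1) = (-2)·507 - (-1)·(-17) + 34·(-16) = -1575
Since det(C) ≠ 0, rank(C) = 3 and the system is completely controllable.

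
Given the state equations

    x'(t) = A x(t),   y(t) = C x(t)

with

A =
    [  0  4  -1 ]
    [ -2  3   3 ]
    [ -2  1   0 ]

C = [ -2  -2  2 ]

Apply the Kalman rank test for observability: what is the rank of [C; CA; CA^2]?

CA = [[0, -12, -4]]
CA^2 = [[32, -40, -36]]
Observability matrix O = [C; CA; CA^2] = [[-2, -2, 2], [0, -12, -4], [32, -40, -36]]
det(O) = (-2)·((-12)·(-36) - (-4)·(-40)) - (-2)·(0·(-36) - (-4)·32) + 2·(0·(-40) - (-12)·32) = (-2)·272 - (-2)·128 + 2·384 = 480 ≠ 0, so rank(O) = 3.
rank(O) = 3 = n, so the pair (A, C) is completely observable.

3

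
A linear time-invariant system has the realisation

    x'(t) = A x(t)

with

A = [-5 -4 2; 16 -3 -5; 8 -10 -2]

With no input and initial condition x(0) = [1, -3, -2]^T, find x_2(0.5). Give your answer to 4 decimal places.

0.5073

det(sI - A) = s^3 - (tr A)s^2 + (M11 + M22 + M33)s - det A, where Mii is the 2×2 principal minor of A obtained by deleting row i and column i.
tr A = (-5) + (-3) + (-2) = -10; M11 = (-3)·(-2) - (-5)·(-10) = 6 - 50 = -44; M22 = (-5)·(-2) - 2·8 = 10 - 16 = -6; M33 = (-5)·(-3) - (-4)·16 = 15 - (-64) = 79; sum of minors = 29.
det A = (-5)·((-3)·(-2) - (-5)·(-10)) - (-4)·(16·(-2) - (-5)·8) + 2·(16·(-10) - (-3)·8) = (-5)·(-44) - (-4)·8 + 2·(-136) = -20.
So p(s) = det(sI - A) = s^3 + 10s^2 + 29s + 20.
Rational-root test: any integer root divides 20. Testing small divisors, s = -1 works: p(-1) = -1 + 10 + (-29) + 20 = 0, so (s + 1) is a factor.
Dividing, p(s) = (s + 1)(s^2 + 9s + 20).
Factor s^2 + 9s + 20: two numbers with sum -9 and product 20 are -4 and -5, so s^2 + 9s + 20 = (s + 4)(s + 5).
Hence p(s) = (s + 1) (s + 4) (s + 5), with roots -5, -4, -1.
The eigenvalues -5, -4, -1 are distinct and real, so A is diagonalisable and x(t) = e^{At} x(0) = V diag(e^{λ_i t}) V^{-1} x(0), where the columns of V are the eigenvectors.
λ = -5: A - (-5)I = [[0, -4, 2], [16, 2, -5], [8, -10, 3]]. v must be orthogonal to every row; (row 1) × (row 2) = [16, 32, 64], so take v_1 = [1, 2, 4]^T.
λ = -4: A - (-4)I = [[-1, -4, 2], [16, 1, -5], [8, -10, 2]]. v must be orthogonal to every row; (row 1) × (row 2) = [18, 27, 63], so take v_2 = [-2, -3, -7]^T.
λ = -1: A - (-1)I = [[-4, -4, 2], [16, -2, -5], [8, -10, -1]]. v must be orthogonal to every row; (row 1) × (row 2) = [24, 12, 72], so take v_3 = [-2, -1, -6]^T.
V = [v_1 v_2 v_3] = [[1, -2, -2], [2, -3, -1], [4, -7, -6]] has det V = -1, so V^{-1} = adj(V)/det V = [[-11, -2, 4], [-8, -2, 3], [2, 1, -1]].
Modal coordinates z(0) = V^{-1} x(0): (-11)·1 + (-2)·(-3) + 4·(-2) = -13; (-8)·1 + (-2)·(-3) + 3·(-2) = -8; 2·1 + 1·(-3) + (-1)·(-2) = 1; so z(0) = [-13, -8, 1]^T.
x_2(t) = Σ_i (v_i)_2 · z_i(0) · e^{λ_i t} (row 2 of V times the modal terms).
x_2(0.5) = 2·(-13)·e^{-5·0.5} + (-3)·(-8)·e^{-4·0.5} + (-1)·1·e^{-1·0.5} = (-26)·0.082085 + 24·0.135335 + (-1)·0.606531 = 0.5073.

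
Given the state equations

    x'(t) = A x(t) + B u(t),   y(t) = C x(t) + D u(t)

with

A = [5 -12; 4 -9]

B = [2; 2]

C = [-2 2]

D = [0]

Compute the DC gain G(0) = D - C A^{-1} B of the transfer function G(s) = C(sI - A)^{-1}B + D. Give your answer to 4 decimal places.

2.6667

G(0) = C(-A)^{-1}B + D = -C A^{-1} B + D.
det A = 3, so A^{-1} = (1/3)·adj(A) = [[-3, 4], [-4/3, 5/3]]
A^{-1} B = [2, 2/3]^T
C A^{-1} B = -8/3
G(0) = D - C A^{-1} B = 0 - (-8/3) = 8/3 ≈ 2.6667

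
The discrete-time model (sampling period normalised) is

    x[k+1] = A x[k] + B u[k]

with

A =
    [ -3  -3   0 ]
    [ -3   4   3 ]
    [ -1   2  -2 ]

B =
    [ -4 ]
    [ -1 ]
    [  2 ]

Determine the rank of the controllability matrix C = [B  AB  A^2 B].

3

AB = [[15], [14], [-2]]
A^2B = [[-87], [5], [17]]
Controllability matrix C = [B  AB  A^2B] = [[-4, 15, -87], [-1, 14, 5], [2, -2, 17]]
det(C) = (-4)·(14·17 - 5·(-2)) - 15·((-1)·17 - 5·2) + (-87)·((-1)·(-2) - 14·2) = (-4)·248 - 15·(-27) + (-87)·(-26) = 1675 ≠ 0, so rank(C) = 3.
rank(C) = 3 = n, so the pair (A, B) is completely controllable.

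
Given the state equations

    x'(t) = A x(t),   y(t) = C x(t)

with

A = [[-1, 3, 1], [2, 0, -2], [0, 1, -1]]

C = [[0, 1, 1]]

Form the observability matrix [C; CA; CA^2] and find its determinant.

0

CA = [[2, 1, -3]]
CA^2 = [[0, 3, 3]]
Observability matrix O = [C; CA; CA^2] = [[0, 1, 1], [2, 1, -3], [0, 3, 3]]
Expanding along the first row, det(O) = 0·(1·3 - (-3)·3) - 1·(2·3 - (-3)·0) + 1·(2·3 - 1·0) = 0·12 - 1·6 + 1·6 = 0
Since det(O) = 0, rank(O) < 3 and the system is not completely observable.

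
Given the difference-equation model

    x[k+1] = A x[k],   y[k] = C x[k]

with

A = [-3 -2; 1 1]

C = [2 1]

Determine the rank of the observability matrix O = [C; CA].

CA = [[-5, -3]]
Observability matrix O = [C; CA] = [[2, 1], [-5, -3]]
det(O) = 2·(-3) - 1·(-5) = -6 - (-5) = -1 ≠ 0, so rank(O) = 2.
rank(O) = 2 = n, so the pair (A, C) is completely observable.

2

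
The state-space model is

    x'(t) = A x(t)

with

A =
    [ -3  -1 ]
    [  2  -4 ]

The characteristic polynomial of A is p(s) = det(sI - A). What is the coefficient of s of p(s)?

7

For a 2×2 matrix, det(sI - A) = s^2 - (tr A)s + det A.
tr A = -7, det A = 14.
So p(s) = s^2 + 7s + 14.
The coefficient of s is 7.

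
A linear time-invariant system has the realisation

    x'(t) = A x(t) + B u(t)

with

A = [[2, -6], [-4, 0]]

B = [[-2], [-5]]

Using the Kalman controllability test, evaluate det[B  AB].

114

AB = [[26], [8]]
Controllability matrix C = [B  AB] = [[-2, 26], [-5, 8]]
det(C) = (-2)·8 - 26·(-5) = -16 - (-130) = 114
Since det(C) ≠ 0, rank(C) = 2 and the system is completely controllable.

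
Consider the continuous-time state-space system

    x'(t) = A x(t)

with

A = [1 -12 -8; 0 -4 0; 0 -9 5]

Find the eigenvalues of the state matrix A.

det(sI - A) = s^3 - (tr A)s^2 + (M11 + M22 + M33)s - det A, where Mii is the 2×2 principal minor of A obtained by deleting row i and column i.
tr A = 1 + (-4) + 5 = 2; M11 = (-4)·5 - 0·(-9) = -20 - 0 = -20; M22 = 1·5 - (-8)·0 = 5 - 0 = 5; M33 = 1·(-4) - (-12)·0 = -4 - 0 = -4; sum of minors = -19.
det A = 1·((-4)·5 - 0·(-9)) - (-12)·(0·5 - 0·0) + (-8)·(0·(-9) - (-4)·0) = 1·(-20) - (-12)·0 + (-8)·0 = -20.
So p(s) = det(sI - A) = s^3 - 2s^2 - 19s + 20.
Rational-root test: any integer root divides 20. Testing small divisors, s = 1 works: p(1) = 1 + (-2) + (-19) + 20 = 0, so (s - 1) is a factor.
Dividing, p(s) = (s - 1)(s^2 - s - 20).
Factor s^2 - s - 20: two numbers with sum 1 and product -20 are 5 and -4, so s^2 - s - 20 = (s - 5)(s + 4).
Hence p(s) = (s - 5) (s - 1) (s + 4), with roots -4, 1, 5.
At least one eigenvalue has non-negative real part, so the system is not asymptotically stable.

-4, 1, 5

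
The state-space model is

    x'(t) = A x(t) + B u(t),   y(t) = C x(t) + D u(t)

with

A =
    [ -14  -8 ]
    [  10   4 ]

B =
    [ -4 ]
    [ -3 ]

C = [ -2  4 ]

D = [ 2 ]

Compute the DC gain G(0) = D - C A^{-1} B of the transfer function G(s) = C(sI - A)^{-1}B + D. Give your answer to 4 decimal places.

G(0) = C(-A)^{-1}B + D = -C A^{-1} B + D.
det A = 24, so A^{-1} = (1/24)·adj(A) = [[1/6, 1/3], [-5/12, -7/12]]
A^{-1} B = [-5/3, 41/12]^T
C A^{-1} B = 17
G(0) = D - C A^{-1} B = 2 - (17) = -15

-15.0000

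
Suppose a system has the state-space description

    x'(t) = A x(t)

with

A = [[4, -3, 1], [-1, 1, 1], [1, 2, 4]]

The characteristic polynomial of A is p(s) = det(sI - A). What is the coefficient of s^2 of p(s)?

Expand det(sI - A) for the 3×3 matrix.
p(s) = s^3 - 9s^2 + 18s + 10.
(Check: constant term = det(-A) = (-1)^3 det A = 10; coefficient of s^2 = -tr A = -9.)
The coefficient of s^2 is -9.

-9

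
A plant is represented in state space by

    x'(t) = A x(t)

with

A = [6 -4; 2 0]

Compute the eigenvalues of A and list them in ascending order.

2, 4

det(sI - A) = s^2 - (tr A)s + det A, with tr A = 6 + 0 = 6 and det A = 6·0 - (-4)·2 = 0 - (-8) = 8.
So p(s) = det(sI - A) = s^2 - 6s + 8.
Factor s^2 - 6s + 8: two numbers with sum 6 and product 8 are 4 and 2, so s^2 - 6s + 8 = (s - 4)(s - 2).
Hence p(s) = (s - 4) (s - 2), with roots 2, 4.
At least one eigenvalue has non-negative real part, so the system is not asymptotically stable.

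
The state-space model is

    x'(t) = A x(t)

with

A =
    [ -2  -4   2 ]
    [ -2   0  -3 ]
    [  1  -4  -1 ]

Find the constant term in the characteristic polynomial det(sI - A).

-60

Expand det(sI - A) for the 3×3 matrix.
p(s) = s^3 + 3s^2 - 20s - 60.
(Check: constant term = det(-A) = (-1)^3 det A = -60; coefficient of s^2 = -tr A = 3.)
The constant term is -60.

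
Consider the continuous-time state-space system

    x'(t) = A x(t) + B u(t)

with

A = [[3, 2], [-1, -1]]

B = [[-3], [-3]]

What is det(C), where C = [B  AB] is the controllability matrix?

AB = [[-15], [6]]
Controllability matrix C = [B  AB] = [[-3, -15], [-3, 6]]
det(C) = (-3)·6 - (-15)·(-3) = -18 - 45 = -63
Since det(C) ≠ 0, rank(C) = 2 and the system is completely controllable.

-63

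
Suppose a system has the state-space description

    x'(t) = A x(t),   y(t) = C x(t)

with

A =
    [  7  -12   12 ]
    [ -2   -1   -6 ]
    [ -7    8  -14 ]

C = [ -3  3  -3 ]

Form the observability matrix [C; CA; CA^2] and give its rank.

2

CA = [[-6, 9, -12]]
CA^2 = [[24, -33, 42]]
Observability matrix O = [C; CA; CA^2] = [[-3, 3, -3], [-6, 9, -12], [24, -33, 42]]
The columns c1, c2, c3 of O are linearly dependent: c1 + 2·c2 + c3 = 0 (check each entry), so rank(O) ≤ 2.
The 2×2 minor from rows 1, 2, columns 1, 2 is (-3)·9 - 3·(-6) = -27 - (-18) = -9 ≠ 0, so rank(O) = 2.
rank(O) = 2 < n = 3, so the pair (A, C) is not completely observable.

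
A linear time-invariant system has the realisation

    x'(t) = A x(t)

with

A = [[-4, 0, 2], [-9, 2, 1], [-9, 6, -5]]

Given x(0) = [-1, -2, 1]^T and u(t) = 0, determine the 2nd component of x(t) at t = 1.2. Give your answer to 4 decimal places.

det(sI - A) = s^3 - (tr A)s^2 + (M11 + M22 + M33)s - det A, where Mii is the 2×2 principal minor of A obtained by deleting row i and column i.
tr A = (-4) + 2 + (-5) = -7; M11 = 2·(-5) - 1·6 = -10 - 6 = -16; M22 = (-4)·(-5) - 2·(-9) = 20 - (-18) = 38; M33 = (-4)·2 - 0·(-9) = -8 - 0 = -8; sum of minors = 14.
det A = (-4)·(2·(-5) - 1·6) - 0·((-9)·(-5) - 1·(-9)) + 2·((-9)·6 - 2·(-9)) = (-4)·(-16) - 0·54 + 2·(-36) = -8.
So p(s) = det(sI - A) = s^3 + 7s^2 + 14s + 8.
Rational-root test: any integer root divides 8. Testing small divisors, s = -1 works: p(-1) = -1 + 7 + (-14) + 8 = 0, so (s + 1) is a factor.
Dividing, p(s) = (s + 1)(s^2 + 6s + 8).
Factor s^2 + 6s + 8: two numbers with sum -6 and product 8 are -2 and -4, so s^2 + 6s + 8 = (s + 2)(s + 4).
Hence p(s) = (s + 1) (s + 2) (s + 4), with roots -4, -2, -1.
The eigenvalues -4, -2, -1 are distinct and real, so A is diagonalisable and x(t) = e^{At} x(0) = V diag(e^{λ_i t}) V^{-1} x(0), where the columns of V are the eigenvectors.
λ = -4: A - (-4)I = [[0, 0, 2], [-9, 6, 1], [-9, 6, -1]]. v must be orthogonal to every row; (row 1) × (row 2) = [-12, -18, 0], so take v_1 = [-2, -3, 0]^T.
λ = -2: A - (-2)I = [[-2, 0, 2], [-9, 4, 1], [-9, 6, -3]]. v must be orthogonal to every row; (row 1) × (row 2) = [-8, -16, -8], so take v_2 = [-1, -2, -1]^T.
λ = -1: A - (-1)I = [[-3, 0, 2], [-9, 3, 1], [-9, 6, -4]]. v must be orthogonal to every row; (row 1) × (row 2) = [-6, -15, -9], so take v_3 = [2, 5, 3]^T.
V = [v_1 v_2 v_3] = [[-2, -1, 2], [-3, -2, 5], [0, -1, 3]] has det V = -1, so V^{-1} = adj(V)/det V = [[1, -1, 1], [-9, 6, -4], [-3, 2, -1]].
Modal coordinates z(0) = V^{-1} x(0): 1·(-1) + (-1)·(-2) + 1·1 = 2; (-9)·(-1) + 6·(-2) + (-4)·1 = -7; (-3)·(-1) + 2·(-2) + (-1)·1 = -2; so z(0) = [2, -7, -2]^T.
x_2(t) = Σ_i (v_i)_2 · z_i(0) · e^{λ_i t} (row 2 of V times the modal terms).
x_2(1.2) = (-3)·2·e^{-4·1.2} + (-2)·(-7)·e^{-2·1.2} + 5·(-2)·e^{-1·1.2} = (-6)·0.008230 + 14·0.090718 + (-10)·0.301194 = -1.7913.

-1.7913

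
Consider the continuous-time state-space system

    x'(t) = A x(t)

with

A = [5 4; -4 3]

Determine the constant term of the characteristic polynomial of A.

31

For a 2×2 matrix, det(sI - A) = s^2 - (tr A)s + det A.
tr A = 8, det A = 31.
So p(s) = s^2 - 8s + 31.
The constant term is 31.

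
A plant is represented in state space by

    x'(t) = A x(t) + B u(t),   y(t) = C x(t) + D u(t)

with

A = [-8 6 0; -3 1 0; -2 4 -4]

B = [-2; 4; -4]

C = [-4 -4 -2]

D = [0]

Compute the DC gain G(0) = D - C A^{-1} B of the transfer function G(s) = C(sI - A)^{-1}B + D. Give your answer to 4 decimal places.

G(0) = C(-A)^{-1}B + D = -C A^{-1} B + D.
det A = -40, so A^{-1} = (1/-40)·adj(A) = [[1/10, -3/5, 0], [3/10, -4/5, 0], [1/4, -1/2, -1/4]]
A^{-1} B = [-13/5, -19/5, -3/2]^T
C A^{-1} B = 143/5
G(0) = D - C A^{-1} B = 0 - (143/5) = -143/5 ≈ -28.6000

-28.6000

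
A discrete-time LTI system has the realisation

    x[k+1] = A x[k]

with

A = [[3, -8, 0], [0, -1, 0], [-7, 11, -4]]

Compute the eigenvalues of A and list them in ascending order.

-4, -1, 3

det(zI - A) = z^3 - (tr A)z^2 + (M11 + M22 + M33)z - det A, where Mii is the 2×2 principal minor of A obtained by deleting row i and column i.
tr A = 3 + (-1) + (-4) = -2; M11 = (-1)·(-4) - 0·11 = 4 - 0 = 4; M22 = 3·(-4) - 0·(-7) = -12 - 0 = -12; M33 = 3·(-1) - (-8)·0 = -3 - 0 = -3; sum of minors = -11.
det A = 3·((-1)·(-4) - 0·11) - (-8)·(0·(-4) - 0·(-7)) + 0·(0·11 - (-1)·(-7)) = 3·4 - (-8)·0 + 0·(-7) = 12.
So p(z) = det(zI - A) = z^3 + 2z^2 - 11z - 12.
Rational-root test: any integer root divides -12. Testing small divisors, z = -1 works: p(-1) = -1 + 2 + 11 + (-12) = 0, so (z + 1) is a factor.
Dividing, p(z) = (z + 1)(z^2 + z - 12).
Factor z^2 + z - 12: two numbers with sum -1 and product -12 are 3 and -4, so z^2 + z - 12 = (z - 3)(z + 4).
Hence p(z) = (z - 3) (z + 1) (z + 4), with roots -4, -1, 3.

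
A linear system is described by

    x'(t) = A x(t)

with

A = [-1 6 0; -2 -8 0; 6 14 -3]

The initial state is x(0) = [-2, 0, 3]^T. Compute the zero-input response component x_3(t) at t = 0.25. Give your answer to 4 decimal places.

det(sI - A) = s^3 - (tr A)s^2 + (M11 + M22 + M33)s - det A, where Mii is the 2×2 principal minor of A obtained by deleting row i and column i.
tr A = (-1) + (-8) + (-3) = -12; M11 = (-8)·(-3) - 0·14 = 24 - 0 = 24; M22 = (-1)·(-3) - 0·6 = 3 - 0 = 3; M33 = (-1)·(-8) - 6·(-2) = 8 - (-12) = 20; sum of minors = 47.
det A = (-1)·((-8)·(-3) - 0·14) - 6·((-2)·(-3) - 0·6) + 0·((-2)·14 - (-8)·6) = (-1)·24 - 6·6 + 0·20 = -60.
So p(s) = det(sI - A) = s^3 + 12s^2 + 47s + 60.
Rational-root test: any integer root divides 60. Testing small divisors, s = -3 works: p(-3) = -27 + 108 + (-141) + 60 = 0, so (s + 3) is a factor.
Dividing, p(s) = (s + 3)(s^2 + 9s + 20).
Factor s^2 + 9s + 20: two numbers with sum -9 and product 20 are -4 and -5, so s^2 + 9s + 20 = (s + 4)(s + 5).
Hence p(s) = (s + 3) (s + 4) (s + 5), with roots -5, -4, -3.
The eigenvalues -5, -4, -3 are distinct and real, so A is diagonalisable and x(t) = e^{At} x(0) = V diag(e^{λ_i t}) V^{-1} x(0), where the columns of V are the eigenvectors.
λ = -5: A - (-5)I = [[4, 6, 0], [-2, -3, 0], [6, 14, 2]]. v must be orthogonal to every row; (row 1) × (row 3) = [12, -8, 20], so take v_1 = [-3, 2, -5]^T.
λ = -4: A - (-4)I = [[3, 6, 0], [-2, -4, 0], [6, 14, 1]]. v must be orthogonal to every row; (row 1) × (row 3) = [6, -3, 6], so take v_2 = [-2, 1, -2]^T.
λ = -3: A - (-3)I = [[2, 6, 0], [-2, -5, 0], [6, 14, 0]]. v must be orthogonal to every row; (row 1) × (row 2) = [0, 0, 2], so take v_3 = [0, 0, 1]^T.
V = [v_1 v_2 v_3] = [[-3, -2, 0], [2, 1, 0], [-5, -2, 1]] has det V = 1, so V^{-1} = adj(V)/det V = [[1, 2, 0], [-2, -3, 0], [1, 4, 1]].
Modal coordinates z(0) = V^{-1} x(0): 1·(-2) + 2·0 + 0·3 = -2; (-2)·(-2) + (-3)·0 + 0·3 = 4; 1·(-2) + 4·0 + 1·3 = 1; so z(0) = [-2, 4, 1]^T.
x_3(t) = Σ_i (v_i)_3 · z_i(0) · e^{λ_i t} (row 3 of V times the modal terms).
x_3(0.25) = (-5)·(-2)·e^{-5·0.25} + (-2)·4·e^{-4·0.25} + 1·1·e^{-3·0.25} = 10·0.286505 + (-8)·0.367879 + 1·0.472367 = 0.3944.

0.3944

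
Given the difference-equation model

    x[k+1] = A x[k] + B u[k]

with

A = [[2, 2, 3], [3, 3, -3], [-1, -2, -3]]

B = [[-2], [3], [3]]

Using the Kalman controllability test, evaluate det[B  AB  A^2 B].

147

AB = [[11], [-6], [-13]]
A^2B = [[-29], [54], [40]]
Controllability matrix C = [B  AB  A^2B] = [[-2, 11, -29], [3, -6, 54], [3, -13, 40]]
Expanding along the first row, det(C) = (-2)·((-6)·40 - 54·(-13)) - 11·(3·40 - 54·3) + (-29)·(3·(-13) - (-6)·3) = (-2)·462 - 11·(-42) + (-29)·(-21) = 147
Since det(C) ≠ 0, rank(C) = 3 and the system is completely controllable.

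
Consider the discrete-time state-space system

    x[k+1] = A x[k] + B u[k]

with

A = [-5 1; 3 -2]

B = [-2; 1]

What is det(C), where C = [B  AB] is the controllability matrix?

AB = [[11], [-8]]
Controllability matrix C = [B  AB] = [[-2, 11], [1, -8]]
det(C) = (-2)·(-8) - 11·1 = 16 - 11 = 5
Since det(C) ≠ 0, rank(C) = 2 and the system is completely controllable.

5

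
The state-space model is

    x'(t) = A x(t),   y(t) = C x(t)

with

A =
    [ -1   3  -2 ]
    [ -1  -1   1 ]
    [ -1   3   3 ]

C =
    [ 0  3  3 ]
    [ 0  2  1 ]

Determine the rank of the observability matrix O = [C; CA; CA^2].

3

CA = [[-6, 6, 12], [-3, 1, 5]]
CA^2 = [[-12, 12, 54], [-3, 5, 22]]
Observability matrix O = [C; CA; CA^2] = [[0, 3, 3], [0, 2, 1], [-6, 6, 12], [-3, 1, 5], [-12, 12, 54], [-3, 5, 22]]
Take the 3×3 submatrix of O formed by rows 1, 2, 3: [[0, 3, 3], [0, 2, 1], [-6, 6, 12]]. Its determinant is 0·(2·12 - 1·6) - 3·(0·12 - 1·(-6)) + 3·(0·6 - 2·(-6)) = 0·18 - 3·6 + 3·12 = 18 ≠ 0.
So rank(O) ≥ 3; since O has 3 columns, rank(O) = 3.
rank(O) = 3 = n, so the pair (A, C) is completely observable.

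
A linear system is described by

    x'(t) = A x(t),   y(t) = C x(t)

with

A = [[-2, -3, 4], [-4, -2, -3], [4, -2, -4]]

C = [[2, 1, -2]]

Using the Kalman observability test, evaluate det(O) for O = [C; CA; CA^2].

-152

CA = [[-16, -4, 13]]
CA^2 = [[100, 30, -104]]
Observability matrix O = [C; CA; CA^2] = [[2, 1, -2], [-16, -4, 13], [100, 30, -104]]
Expanding along the first row, det(O) = 2·((-4)·(-104) - 13·30) - 1·((-16)·(-104) - 13·100) + (-2)·((-16)·30 - (-4)·100) = 2·26 - 1·364 + (-2)·(-80) = -152
Since det(O) ≠ 0, rank(O) = 3 and the system is completely observable.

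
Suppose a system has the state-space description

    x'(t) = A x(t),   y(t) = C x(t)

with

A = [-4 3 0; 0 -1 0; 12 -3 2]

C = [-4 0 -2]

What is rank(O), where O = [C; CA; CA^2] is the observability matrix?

2

CA = [[-8, -6, -4]]
CA^2 = [[-16, -6, -8]]
Observability matrix O = [C; CA; CA^2] = [[-4, 0, -2], [-8, -6, -4], [-16, -6, -8]]
The columns c1, c2, c3 of O are linearly dependent: -c1 + 2·c3 = 0 (check each entry), so rank(O) ≤ 2.
The 2×2 minor from rows 1, 2, columns 1, 2 is (-4)·(-6) - 0·(-8) = 24 - 0 = 24 ≠ 0, so rank(O) = 2.
rank(O) = 2 < n = 3, so the pair (A, C) is not completely observable.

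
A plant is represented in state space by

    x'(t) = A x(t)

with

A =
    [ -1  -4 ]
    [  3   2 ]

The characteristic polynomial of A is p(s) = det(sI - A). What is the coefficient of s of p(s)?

For a 2×2 matrix, det(sI - A) = s^2 - (tr A)s + det A.
tr A = 1, det A = 10.
So p(s) = s^2 - s + 10.
The coefficient of s is -1.

-1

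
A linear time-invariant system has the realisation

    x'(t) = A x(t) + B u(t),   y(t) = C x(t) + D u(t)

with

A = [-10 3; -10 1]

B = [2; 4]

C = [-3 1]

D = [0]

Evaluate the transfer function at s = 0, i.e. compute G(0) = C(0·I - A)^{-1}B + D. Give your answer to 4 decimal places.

-0.5000

G(0) = C(-A)^{-1}B + D = -C A^{-1} B + D.
det A = 20, so A^{-1} = (1/20)·adj(A) = [[1/20, -3/20], [1/2, -1/2]]
A^{-1} B = [-1/2, -1]^T
C A^{-1} B = 1/2
G(0) = D - C A^{-1} B = 0 - (1/2) = -1/2 ≈ -0.5000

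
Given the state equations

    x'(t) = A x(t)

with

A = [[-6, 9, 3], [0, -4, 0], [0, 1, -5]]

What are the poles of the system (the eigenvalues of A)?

-6, -5, -4

det(sI - A) = s^3 - (tr A)s^2 + (M11 + M22 + M33)s - det A, where Mii is the 2×2 principal minor of A obtained by deleting row i and column i.
tr A = (-6) + (-4) + (-5) = -15; M11 = (-4)·(-5) - 0·1 = 20 - 0 = 20; M22 = (-6)·(-5) - 3·0 = 30 - 0 = 30; M33 = (-6)·(-4) - 9·0 = 24 - 0 = 24; sum of minors = 74.
det A = (-6)·((-4)·(-5) - 0·1) - 9·(0·(-5) - 0·0) + 3·(0·1 - (-4)·0) = (-6)·20 - 9·0 + 3·0 = -120.
So p(s) = det(sI - A) = s^3 + 15s^2 + 74s + 120.
Rational-root test: any integer root divides 120. Testing small divisors, s = -4 works: p(-4) = -64 + 240 + (-296) + 120 = 0, so (s + 4) is a factor.
Dividing, p(s) = (s + 4)(s^2 + 11s + 30).
Factor s^2 + 11s + 30: two numbers with sum -11 and product 30 are -5 and -6, so s^2 + 11s + 30 = (s + 5)(s + 6).
Hence p(s) = (s + 4) (s + 5) (s + 6), with roots -6, -5, -4.
All eigenvalues have negative real part, so the system is asymptotically stable.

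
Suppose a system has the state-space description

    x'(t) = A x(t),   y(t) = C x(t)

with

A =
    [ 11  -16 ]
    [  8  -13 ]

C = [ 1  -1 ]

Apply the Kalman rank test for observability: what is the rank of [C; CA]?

CA = [[3, -3]]
Observability matrix O = [C; CA] = [[1, -1], [3, -3]]
Every row of O is a scalar multiple of row 1 = [1, -1] (multipliers 1, 3), so the rows span a one-dimensional space.
O ≠ 0, hence rank(O) = 1.
rank(O) = 1 < n = 2, so the pair (A, C) is not completely observable.

1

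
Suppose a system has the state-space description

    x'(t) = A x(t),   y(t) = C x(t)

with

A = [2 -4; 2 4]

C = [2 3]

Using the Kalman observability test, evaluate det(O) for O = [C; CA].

CA = [[10, 4]]
Observability matrix O = [C; CA] = [[2, 3], [10, 4]]
det(O) = 2·4 - 3·10 = 8 - 30 = -22
Since det(O) ≠ 0, rank(O) = 2 and the system is completely observable.

-22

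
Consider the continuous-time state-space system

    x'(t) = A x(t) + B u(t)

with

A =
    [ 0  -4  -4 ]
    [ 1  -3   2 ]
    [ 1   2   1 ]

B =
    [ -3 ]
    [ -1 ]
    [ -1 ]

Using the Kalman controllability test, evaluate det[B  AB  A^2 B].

AB = [[8], [-2], [-6]]
A^2B = [[32], [2], [-2]]
Controllability matrix C = [B  AB  A^2B] = [[-3, 8, 32], [-1, -2, 2], [-1, -6, -2]]
Expanding along the first row, det(C) = (-3)·((-2)·(-2) - 2·(-6)) - 8·((-1)·(-2) - 2·(-1)) + 32·((-1)·(-6) - (-2)·(-1)) = (-3)·16 - 8·4 + 32·4 = 48
Since det(C) ≠ 0, rank(C) = 3 and the system is completely controllable.

48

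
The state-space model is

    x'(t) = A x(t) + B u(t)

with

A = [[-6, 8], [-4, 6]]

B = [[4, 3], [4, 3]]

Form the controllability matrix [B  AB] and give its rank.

AB = [[8, 6], [8, 6]]
Controllability matrix C = [B  AB] = [[4, 3, 8, 6], [4, 3, 8, 6]]
Every column of C is a scalar multiple of column 1 = [4, 4] (multipliers 1, 3/4, 2, 3/2), so the columns span a one-dimensional space.
C ≠ 0, hence rank(C) = 1.
rank(C) = 1 < n = 2, so the pair (A, B) is not completely controllable.

1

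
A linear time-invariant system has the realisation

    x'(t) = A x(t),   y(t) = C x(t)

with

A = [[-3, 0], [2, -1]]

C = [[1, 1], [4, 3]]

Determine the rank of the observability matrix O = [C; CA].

2

CA = [[-1, -1], [-6, -3]]
Observability matrix O = [C; CA] = [[1, 1], [4, 3], [-1, -1], [-6, -3]]
Take the 2×2 submatrix of O formed by rows 1, 2: [[1, 1], [4, 3]]. Its determinant is 1·3 - 1·4 = 3 - 4 = -1 ≠ 0.
So rank(O) ≥ 2; since O has 2 columns, rank(O) = 2.
rank(O) = 2 = n, so the pair (A, C) is completely observable.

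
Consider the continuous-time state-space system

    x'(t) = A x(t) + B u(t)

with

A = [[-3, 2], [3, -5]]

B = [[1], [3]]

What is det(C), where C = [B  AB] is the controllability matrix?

AB = [[3], [-12]]
Controllability matrix C = [B  AB] = [[1, 3], [3, -12]]
det(C) = 1·(-12) - 3·3 = -12 - 9 = -21
Since det(C) ≠ 0, rank(C) = 2 and the system is completely controllable.

-21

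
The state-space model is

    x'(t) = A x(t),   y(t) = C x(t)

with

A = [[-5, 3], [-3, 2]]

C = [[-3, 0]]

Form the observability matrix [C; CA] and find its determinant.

27

CA = [[15, -9]]
Observability matrix O = [C; CA] = [[-3, 0], [15, -9]]
det(O) = (-3)·(-9) - 0·15 = 27 - 0 = 27
Since det(O) ≠ 0, rank(O) = 2 and the system is completely observable.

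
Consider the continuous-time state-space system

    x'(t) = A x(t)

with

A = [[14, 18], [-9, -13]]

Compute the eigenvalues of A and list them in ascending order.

-4, 5

det(sI - A) = s^2 - (tr A)s + det A, with tr A = 14 + (-13) = 1 and det A = 14·(-13) - 18·(-9) = -182 - (-162) = -20.
So p(s) = det(sI - A) = s^2 - s - 20.
Factor s^2 - s - 20: two numbers with sum 1 and product -20 are 5 and -4, so s^2 - s - 20 = (s - 5)(s + 4).
Hence p(s) = (s - 5) (s + 4), with roots -4, 5.
At least one eigenvalue has non-negative real part, so the system is not asymptotically stable.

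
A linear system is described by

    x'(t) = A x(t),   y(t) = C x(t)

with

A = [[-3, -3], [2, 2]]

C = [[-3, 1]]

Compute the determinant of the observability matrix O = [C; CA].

-44

CA = [[11, 11]]
Observability matrix O = [C; CA] = [[-3, 1], [11, 11]]
det(O) = (-3)·11 - 1·11 = -33 - 11 = -44
Since det(O) ≠ 0, rank(O) = 2 and the system is completely observable.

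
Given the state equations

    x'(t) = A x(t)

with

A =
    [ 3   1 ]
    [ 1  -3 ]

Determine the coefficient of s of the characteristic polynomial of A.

For a 2×2 matrix, det(sI - A) = s^2 - (tr A)s + det A.
tr A = 0, det A = -10.
So p(s) = s^2 - 10.
The coefficient of s is 0.

0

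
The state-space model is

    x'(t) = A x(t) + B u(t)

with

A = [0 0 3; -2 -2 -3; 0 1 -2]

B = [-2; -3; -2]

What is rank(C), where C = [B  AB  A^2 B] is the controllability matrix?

3

AB = [[-6], [16], [1]]
A^2B = [[3], [-23], [14]]
Controllability matrix C = [B  AB  A^2B] = [[-2, -6, 3], [-3, 16, -23], [-2, 1, 14]]
det(C) = (-2)·(16·14 - (-23)·1) - (-6)·((-3)·14 - (-23)·(-2)) + 3·((-3)·1 - 16·(-2)) = (-2)·247 - (-6)·(-88) + 3·29 = -935 ≠ 0, so rank(C) = 3.
rank(C) = 3 = n, so the pair (A, B) is completely controllable.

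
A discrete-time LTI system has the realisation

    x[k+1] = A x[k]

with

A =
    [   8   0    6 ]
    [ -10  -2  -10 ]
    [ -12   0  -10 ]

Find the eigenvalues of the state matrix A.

-4, -2, 2

det(zI - A) = z^3 - (tr A)z^2 + (M11 + M22 + M33)z - det A, where Mii is the 2×2 principal minor of A obtained by deleting row i and column i.
tr A = 8 + (-2) + (-10) = -4; M11 = (-2)·(-10) - (-10)·0 = 20 - 0 = 20; M22 = 8·(-10) - 6·(-12) = -80 - (-72) = -8; M33 = 8·(-2) - 0·(-10) = -16 - 0 = -16; sum of minors = -4.
det A = 8·((-2)·(-10) - (-10)·0) - 0·((-10)·(-10) - (-10)·(-12)) + 6·((-10)·0 - (-2)·(-12)) = 8·20 - 0·(-20) + 6·(-24) = 16.
So p(z) = det(zI - A) = z^3 + 4z^2 - 4z - 16.
Rational-root test: any integer root divides -16. Testing small divisors, z = -2 works: p(-2) = -8 + 16 + 8 + (-16) = 0, so (z + 2) is a factor.
Dividing, p(z) = (z + 2)(z^2 + 2z - 8).
Factor z^2 + 2z - 8: two numbers with sum -2 and product -8 are 2 and -4, so z^2 + 2z - 8 = (z - 2)(z + 4).
Hence p(z) = (z - 2) (z + 2) (z + 4), with roots -4, -2, 2.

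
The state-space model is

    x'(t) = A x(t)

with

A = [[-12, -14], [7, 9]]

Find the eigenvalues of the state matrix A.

-5, 2

det(sI - A) = s^2 - (tr A)s + det A, with tr A = (-12) + 9 = -3 and det A = (-12)·9 - (-14)·7 = -108 - (-98) = -10.
So p(s) = det(sI - A) = s^2 + 3s - 10.
Factor s^2 + 3s - 10: two numbers with sum -3 and product -10 are 2 and -5, so s^2 + 3s - 10 = (s - 2)(s + 5).
Hence p(s) = (s - 2) (s + 5), with roots -5, 2.
At least one eigenvalue has non-negative real part, so the system is not asymptotically stable.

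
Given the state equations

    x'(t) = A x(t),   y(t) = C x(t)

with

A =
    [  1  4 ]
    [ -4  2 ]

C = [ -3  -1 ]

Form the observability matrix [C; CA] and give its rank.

CA = [[1, -14]]
Observability matrix O = [C; CA] = [[-3, -1], [1, -14]]
det(O) = (-3)·(-14) - (-1)·1 = 42 - (-1) = 43 ≠ 0, so rank(O) = 2.
rank(O) = 2 = n, so the pair (A, C) is completely observable.

2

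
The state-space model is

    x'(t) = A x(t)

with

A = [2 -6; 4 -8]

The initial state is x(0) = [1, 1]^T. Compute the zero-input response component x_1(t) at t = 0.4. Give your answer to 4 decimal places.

0.2019

det(sI - A) = s^2 - (tr A)s + det A, with tr A = 2 + (-8) = -6 and det A = 2·(-8) - (-6)·4 = -16 - (-24) = 8.
So p(s) = det(sI - A) = s^2 + 6s + 8.
Factor s^2 + 6s + 8: two numbers with sum -6 and product 8 are -2 and -4, so s^2 + 6s + 8 = (s + 2)(s + 4).
Hence p(s) = (s + 2) (s + 4), with roots -4, -2.
The eigenvalues -4, -2 are distinct and real, so A is diagonalisable and x(t) = e^{At} x(0) = V diag(e^{λ_i t}) V^{-1} x(0), where the columns of V are the eigenvectors.
λ = -4: A - (-4)I = [[6, -6], [4, -4]]. Row 1 gives 6·v1 + (-6)·v2 = 0, so take v_1 = [1, 1]^T.
λ = -2: A - (-2)I = [[4, -6], [4, -6]]. Row 1 gives 4·v1 + (-6)·v2 = 0, so take v_2 = [-3, -2]^T.
V = [v_1 v_2] = [[1, -3], [1, -2]] has det V = 1, so V^{-1} = adj(V)/det V = [[-2, 3], [-1, 1]].
Modal coordinates z(0) = V^{-1} x(0): (-2)·1 + 3·1 = 1; (-1)·1 + 1·1 = 0; so z(0) = [1, 0]^T.
x_1(t) = Σ_i (v_i)_1 · z_i(0) · e^{λ_i t} (row 1 of V times the modal terms).
x_1(0.4) = 1·1·e^{-4·0.4} + (-3)·0·e^{-2·0.4} = 1·0.201897 + 0·0.449329 = 0.2019.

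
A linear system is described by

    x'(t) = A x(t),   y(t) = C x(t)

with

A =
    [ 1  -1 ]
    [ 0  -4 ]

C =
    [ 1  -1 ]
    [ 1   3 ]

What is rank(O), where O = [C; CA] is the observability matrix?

CA = [[1, 3], [1, -13]]
Observability matrix O = [C; CA] = [[1, -1], [1, 3], [1, 3], [1, -13]]
Take the 2×2 submatrix of O formed by rows 1, 2: [[1, -1], [1, 3]]. Its determinant is 1·3 - (-1)·1 = 3 - (-1) = 4 ≠ 0.
So rank(O) ≥ 2; since O has 2 columns, rank(O) = 2.
rank(O) = 2 = n, so the pair (A, C) is completely observable.

2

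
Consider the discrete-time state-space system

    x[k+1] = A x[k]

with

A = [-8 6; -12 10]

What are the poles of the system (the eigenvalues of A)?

det(zI - A) = z^2 - (tr A)z + det A, with tr A = (-8) + 10 = 2 and det A = (-8)·10 - 6·(-12) = -80 - (-72) = -8.
So p(z) = det(zI - A) = z^2 - 2z - 8.
Factor z^2 - 2z - 8: two numbers with sum 2 and product -8 are 4 and -2, so z^2 - 2z - 8 = (z - 4)(z + 2).
Hence p(z) = (z - 4) (z + 2), with roots -2, 4.

-2, 4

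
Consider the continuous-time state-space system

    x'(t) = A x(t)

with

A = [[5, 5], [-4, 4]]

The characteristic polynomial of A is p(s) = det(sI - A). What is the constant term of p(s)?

For a 2×2 matrix, det(sI - A) = s^2 - (tr A)s + det A.
tr A = 9, det A = 40.
So p(s) = s^2 - 9s + 40.
The constant term is 40.

40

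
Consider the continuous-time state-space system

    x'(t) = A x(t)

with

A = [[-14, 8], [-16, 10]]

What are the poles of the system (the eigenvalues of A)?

det(sI - A) = s^2 - (tr A)s + det A, with tr A = (-14) + 10 = -4 and det A = (-14)·10 - 8·(-16) = -140 - (-128) = -12.
So p(s) = det(sI - A) = s^2 + 4s - 12.
Factor s^2 + 4s - 12: two numbers with sum -4 and product -12 are 2 and -6, so s^2 + 4s - 12 = (s - 2)(s + 6).
Hence p(s) = (s - 2) (s + 6), with roots -6, 2.
At least one eigenvalue has non-negative real part, so the system is not asymptotically stable.

-6, 2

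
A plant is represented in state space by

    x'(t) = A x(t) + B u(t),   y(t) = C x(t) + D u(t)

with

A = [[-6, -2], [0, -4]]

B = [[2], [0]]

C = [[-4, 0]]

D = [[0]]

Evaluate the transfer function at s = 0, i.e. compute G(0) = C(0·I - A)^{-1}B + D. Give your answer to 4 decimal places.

-1.3333

G(0) = C(-A)^{-1}B + D = -C A^{-1} B + D.
det A = 24, so A^{-1} = (1/24)·adj(A) = [[-1/6, 1/12], [0, -1/4]]
A^{-1} B = [-1/3, 0]^T
C A^{-1} B = 4/3
G(0) = D - C A^{-1} B = 0 - (4/3) = -4/3 ≈ -1.3333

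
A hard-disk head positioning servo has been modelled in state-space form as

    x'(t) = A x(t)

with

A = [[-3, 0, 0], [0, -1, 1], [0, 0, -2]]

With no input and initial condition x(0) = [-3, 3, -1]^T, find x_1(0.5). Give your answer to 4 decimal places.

-0.6694

det(sI - A) = s^3 - (tr A)s^2 + (M11 + M22 + M33)s - det A, where Mii is the 2×2 principal minor of A obtained by deleting row i and column i.
tr A = (-3) + (-1) + (-2) = -6; M11 = (-1)·(-2) - 1·0 = 2 - 0 = 2; M22 = (-3)·(-2) - 0·0 = 6 - 0 = 6; M33 = (-3)·(-1) - 0·0 = 3 - 0 = 3; sum of minors = 11.
det A = (-3)·((-1)·(-2) - 1·0) - 0·(0·(-2) - 1·0) + 0·(0·0 - (-1)·0) = (-3)·2 - 0·0 + 0·0 = -6.
So p(s) = det(sI - A) = s^3 + 6s^2 + 11s + 6.
Rational-root test: any integer root divides 6. Testing small divisors, s = -1 works: p(-1) = -1 + 6 + (-11) + 6 = 0, so (s + 1) is a factor.
Dividing, p(s) = (s + 1)(s^2 + 5s + 6).
Factor s^2 + 5s + 6: two numbers with sum -5 and product 6 are -2 and -3, so s^2 + 5s + 6 = (s + 2)(s + 3).
Hence p(s) = (s + 1) (s + 2) (s + 3), with roots -3, -2, -1.
The eigenvalues -3, -2, -1 are distinct and real, so A is diagonalisable and x(t) = e^{At} x(0) = V diag(e^{λ_i t}) V^{-1} x(0), where the columns of V are the eigenvectors.
λ = -3: A - (-3)I = [[0, 0, 0], [0, 2, 1], [0, 0, 1]]. v must be orthogonal to every row; (row 2) × (row 3) = [2, 0, 0], so take v_1 = [1, 0, 0]^T.
λ = -2: A - (-2)I = [[-1, 0, 0], [0, 1, 1], [0, 0, 0]]. v must be orthogonal to every row; (row 1) × (row 2) = [0, 1, -1], so take v_2 = [0, -1, 1]^T.
λ = -1: A - (-1)I = [[-2, 0, 0], [0, 0, 1], [0, 0, -1]]. v must be orthogonal to every row; (row 1) × (row 2) = [0, 2, 0], so take v_3 = [0, 1, 0]^T.
V = [v_1 v_2 v_3] = [[1, 0, 0], [0, -1, 1], [0, 1, 0]] has det V = -1, so V^{-1} = adj(V)/det V = [[1, 0, 0], [0, 0, 1], [0, 1, 1]].
Modal coordinates z(0) = V^{-1} x(0): 1·(-3) + 0·3 + 0·(-1) = -3; 0·(-3) + 0·3 + 1·(-1) = -1; 0·(-3) + 1·3 + 1·(-1) = 2; so z(0) = [-3, -1, 2]^T.
x_1(t) = Σ_i (v_i)_1 · z_i(0) · e^{λ_i t} (row 1 of V times the modal terms).
x_1(0.5) = 1·(-3)·e^{-3·0.5} + 0·(-1)·e^{-2·0.5} + 0·2·e^{-1·0.5} = (-3)·0.223130 + 0·0.367879 + 0·0.606531 = -0.6694.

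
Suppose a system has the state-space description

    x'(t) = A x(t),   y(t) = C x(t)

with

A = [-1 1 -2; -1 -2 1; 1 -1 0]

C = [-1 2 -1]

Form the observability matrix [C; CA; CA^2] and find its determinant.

52

CA = [[-2, -4, 4]]
CA^2 = [[10, 2, 0]]
Observability matrix O = [C; CA; CA^2] = [[-1, 2, -1], [-2, -4, 4], [10, 2, 0]]
Expanding along the first row, det(O) = (-1)·((-4)·0 - 4·2) - 2·((-2)·0 - 4·10) + (-1)·((-2)·2 - (-4)·10) = (-1)·(-8) - 2·(-40) + (-1)·36 = 52
Since det(O) ≠ 0, rank(O) = 3 and the system is completely observable.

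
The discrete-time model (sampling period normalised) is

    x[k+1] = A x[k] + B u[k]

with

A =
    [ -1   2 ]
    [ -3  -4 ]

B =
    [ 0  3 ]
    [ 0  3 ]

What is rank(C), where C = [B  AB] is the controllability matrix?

AB = [[0, 3], [0, -21]]
Controllability matrix C = [B  AB] = [[0, 3, 0, 3], [0, 3, 0, -21]]
Take the 2×2 submatrix of C formed by columns 2, 4: [[3, 3], [3, -21]]. Its determinant is 3·(-21) - 3·3 = -63 - 9 = -72 ≠ 0.
So rank(C) ≥ 2; since C has 2 rows, rank(C) = 2.
rank(C) = 2 = n, so the pair (A, B) is completely controllable.

2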